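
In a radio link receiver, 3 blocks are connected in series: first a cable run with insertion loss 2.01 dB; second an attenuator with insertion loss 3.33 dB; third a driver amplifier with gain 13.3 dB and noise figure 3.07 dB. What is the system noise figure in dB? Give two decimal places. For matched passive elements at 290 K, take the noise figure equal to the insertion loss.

8.41 dB

Convert to linear (a loss of L dB is a gain of −L dB): F_i = 10^(NF_i/10), G_i = 10^(G_i,dB/10)
  Stage 1: F_1 = 10^(2.01/10) = 1.589, G_1 = 10^(−2.01/10) = 0.6295
  Stage 2: F_2 = 10^(3.33/10) = 2.153, G_2 = 10^(−3.33/10) = 0.4645
  Stage 3: F_3 = 10^(3.07/10) = 2.028, G_3 = 10^(13.3/10) = 21.38
Friis cascade:
  F = 1.589 + (2.153 − 1)/0.6295 + (2.028 − 1)/0.2924 = 6.934
NF = 10 log₁₀(6.934) = 8.41 dB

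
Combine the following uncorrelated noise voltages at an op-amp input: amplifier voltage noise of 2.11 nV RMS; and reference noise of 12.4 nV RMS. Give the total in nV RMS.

12.6 nV

Uncorrelated sources add in power (mean-square): V_tot = √(ΣV_i²)
V_tot = √[(2.11×10⁻⁹)² + (1.24×10⁻⁸)²] = 1.26×10⁻⁸ V = 12.6 nV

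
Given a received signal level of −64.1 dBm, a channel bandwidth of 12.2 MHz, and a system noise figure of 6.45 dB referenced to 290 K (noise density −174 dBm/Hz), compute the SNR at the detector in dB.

32.6 dB

Noise floor: N = −174 + 10 log₁₀(B) + NF
10 log₁₀(1.22×10⁷) = 70.86 dB
N = −174 + 70.86 + 6.45 = −96.69 dBm
SNR = P_sig − N = −64.1 − (−96.69) = 32.59 dB → 32.6 dB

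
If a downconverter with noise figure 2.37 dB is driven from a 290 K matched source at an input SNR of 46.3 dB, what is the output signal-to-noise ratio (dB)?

43.93 dB

By definition F = SNR_in/SNR_out, so in dB: SNR_out = SNR_in − NF
SNR_out = 46.3 − 2.37 = 43.93 dB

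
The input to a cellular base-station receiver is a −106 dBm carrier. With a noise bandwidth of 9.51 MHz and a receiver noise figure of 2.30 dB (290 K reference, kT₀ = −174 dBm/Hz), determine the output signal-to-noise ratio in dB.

−4.1 dB

Noise floor: N = −174 + 10 log₁₀(B) + NF
10 log₁₀(9.51×10⁶) = 69.78 dB
N = −174 + 69.78 + 2.30 = −101.92 dBm
SNR = P_sig − N = −106 − (−101.92) = −4.08 dB → −4.1 dB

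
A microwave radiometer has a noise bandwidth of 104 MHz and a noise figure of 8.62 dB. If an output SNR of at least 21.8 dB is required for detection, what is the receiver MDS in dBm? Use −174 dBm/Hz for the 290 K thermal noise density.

−63.4 dBm

Sensitivity = −174 + 10 log₁₀(B) + NF + SNR_min
= −174 + 80.17 + 8.62 + 21.8
= −63.41 dBm → −63.4 dBm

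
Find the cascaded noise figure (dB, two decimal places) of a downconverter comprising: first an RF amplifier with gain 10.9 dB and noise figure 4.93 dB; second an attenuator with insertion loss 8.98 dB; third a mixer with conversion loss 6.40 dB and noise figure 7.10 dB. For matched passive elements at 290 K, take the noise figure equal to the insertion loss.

Convert to linear (a loss of L dB is a gain of −L dB): F_i = 10^(NF_i/10), G_i = 10^(G_i,dB/10)
  Stage 1: F_1 = 10^(4.93/10) = 3.112, G_1 = 10^(10.9/10) = 12.30
  Stage 2: F_2 = 10^(8.98/10) = 7.907, G_2 = 10^(−8.98/10) = 0.1265
  Stage 3: F_3 = 10^(7.10/10) = 5.129, G_3 = 10^(−6.40/10) = 0.2291
Friis cascade:
  F = 3.112 + (7.907 − 1)/12.30 + (5.129 − 1)/1.556 = 6.327
NF = 10 log₁₀(6.327) = 8.01 dB

8.01 dB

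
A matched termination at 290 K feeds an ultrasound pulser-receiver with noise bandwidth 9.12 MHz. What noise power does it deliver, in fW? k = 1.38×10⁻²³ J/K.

36.5 fW

P_n = kTB = 1.38×10⁻²³ × 290 × 9.12×10⁶ = 3.65×10⁻¹⁴ W = 36.5 fW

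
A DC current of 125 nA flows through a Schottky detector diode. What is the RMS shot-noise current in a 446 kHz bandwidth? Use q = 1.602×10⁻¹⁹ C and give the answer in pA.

I_n = √(2qI·B)
2qI·B = 2 × 1.602×10⁻¹⁹ × 1.25×10⁻⁷ × 4.46×10⁵ = 1.79×10⁻²⁰ A²
I_n = √(1.79×10⁻²⁰) = 1.34×10⁻¹⁰ A = 134 pA

134 pA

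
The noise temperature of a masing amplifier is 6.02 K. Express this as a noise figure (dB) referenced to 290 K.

0.089 dB

F = 1 + T_e/T₀ = 1 + 6.02/290 = 1.02076
NF = 10 log₁₀(1.02076) = 0.089 dB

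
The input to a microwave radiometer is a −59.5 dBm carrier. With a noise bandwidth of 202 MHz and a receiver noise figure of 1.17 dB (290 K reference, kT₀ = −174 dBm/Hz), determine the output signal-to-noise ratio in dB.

Noise floor: N = −174 + 10 log₁₀(B) + NF
10 log₁₀(2.02×10⁸) = 83.05 dB
N = −174 + 83.05 + 1.17 = −89.78 dBm
SNR = P_sig − N = −59.5 − (−89.78) = 30.28 dB → 30.3 dB

30.3 dB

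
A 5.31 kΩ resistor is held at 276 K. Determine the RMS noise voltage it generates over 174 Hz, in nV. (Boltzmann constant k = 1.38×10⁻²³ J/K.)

119 nV

V_n = √(4kTRB)
4kTRB = 4 × 1.38×10⁻²³ × 276 × 5.31×10³ × 1.74×10² = 1.41×10⁻¹⁴ V²
V_n = √(1.41×10⁻¹⁴) = 1.19×10⁻⁷ V = 119 nV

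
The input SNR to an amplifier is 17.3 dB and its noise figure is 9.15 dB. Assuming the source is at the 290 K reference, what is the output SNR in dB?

By definition F = SNR_in/SNR_out, so in dB: SNR_out = SNR_in − NF
SNR_out = 17.3 − 9.15 = 8.15 dB

8.15 dB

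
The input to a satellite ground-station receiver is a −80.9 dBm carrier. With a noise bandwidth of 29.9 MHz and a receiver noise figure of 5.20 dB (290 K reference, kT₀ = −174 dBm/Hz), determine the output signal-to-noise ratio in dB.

Noise floor: N = −174 + 10 log₁₀(B) + NF
10 log₁₀(2.99×10⁷) = 74.76 dB
N = −174 + 74.76 + 5.20 = −94.04 dBm
SNR = P_sig − N = −80.9 − (−94.04) = 13.14 dB → 13.1 dB

13.1 dB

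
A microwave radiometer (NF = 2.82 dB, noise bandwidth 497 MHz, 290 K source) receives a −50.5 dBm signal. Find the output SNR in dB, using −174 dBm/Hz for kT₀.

Noise floor: N = −174 + 10 log₁₀(B) + NF
10 log₁₀(4.97×10⁸) = 86.96 dB
N = −174 + 86.96 + 2.82 = −84.22 dBm
SNR = P_sig − N = −50.5 − (−84.22) = 33.72 dB → 33.7 dB

33.7 dB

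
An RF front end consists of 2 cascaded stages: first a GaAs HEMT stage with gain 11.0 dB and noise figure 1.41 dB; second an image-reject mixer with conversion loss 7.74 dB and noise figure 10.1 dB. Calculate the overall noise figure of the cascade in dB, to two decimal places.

Convert to linear (a loss of L dB is a gain of −L dB): F_i = 10^(NF_i/10), G_i = 10^(G_i,dB/10)
  Stage 1: F_1 = 10^(1.41/10) = 1.384, G_1 = 10^(11.0/10) = 12.59
  Stage 2: F_2 = 10^(10.1/10) = 10.23, G_2 = 10^(−7.74/10) = 0.1683
Friis cascade:
  F = 1.384 + (10.23 − 1)/12.59 = 2.117
NF = 10 log₁₀(2.117) = 3.26 dB

3.26 dB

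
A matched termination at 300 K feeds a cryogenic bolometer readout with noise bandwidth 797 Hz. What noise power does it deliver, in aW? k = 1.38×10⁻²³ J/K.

3.30 aW

P_n = kTB = 1.38×10⁻²³ × 300 × 7.97×10² = 3.30×10⁻¹⁸ W = 3.30 aW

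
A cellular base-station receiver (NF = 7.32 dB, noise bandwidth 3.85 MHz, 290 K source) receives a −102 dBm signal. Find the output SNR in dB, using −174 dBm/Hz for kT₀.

Noise floor: N = −174 + 10 log₁₀(B) + NF
10 log₁₀(3.85×10⁶) = 65.85 dB
N = −174 + 65.85 + 7.32 = −100.83 dBm
SNR = P_sig − N = −102 − (−100.83) = −1.17 dB → −1.2 dB

−1.2 dB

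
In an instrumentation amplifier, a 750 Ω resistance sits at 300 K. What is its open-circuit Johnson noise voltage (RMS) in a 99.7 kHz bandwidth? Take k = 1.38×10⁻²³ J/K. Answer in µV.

1.11 µV

V_n = √(4kTRB)
4kTRB = 4 × 1.38×10⁻²³ × 300 × 7.50×10² × 9.97×10⁴ = 1.24×10⁻¹² V²
V_n = √(1.24×10⁻¹²) = 1.11×10⁻⁶ V = 1.11 µV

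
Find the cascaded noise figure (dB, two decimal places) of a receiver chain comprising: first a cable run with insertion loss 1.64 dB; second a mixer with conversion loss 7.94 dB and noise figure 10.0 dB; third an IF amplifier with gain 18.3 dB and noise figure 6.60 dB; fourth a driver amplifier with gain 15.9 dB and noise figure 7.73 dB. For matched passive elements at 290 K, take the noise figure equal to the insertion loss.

Convert to linear (a loss of L dB is a gain of −L dB): F_i = 10^(NF_i/10), G_i = 10^(G_i,dB/10)
  Stage 1: F_1 = 10^(1.64/10) = 1.459, G_1 = 10^(−1.64/10) = 0.6855
  Stage 2: F_2 = 10^(10.0/10) = 10.00, G_2 = 10^(−7.94/10) = 0.1607
  Stage 3: F_3 = 10^(6.60/10) = 4.571, G_3 = 10^(18.3/10) = 67.61
  Stage 4: F_4 = 10^(7.73/10) = 5.929, G_4 = 10^(15.9/10) = 38.90
Friis cascade:
  F = 1.459 + (10.00 − 1)/0.6855 + (4.571 − 1)/0.1102 + (5.929 − 1)/7.447 = 47.67
NF = 10 log₁₀(47.67) = 16.78 dB

16.78 dB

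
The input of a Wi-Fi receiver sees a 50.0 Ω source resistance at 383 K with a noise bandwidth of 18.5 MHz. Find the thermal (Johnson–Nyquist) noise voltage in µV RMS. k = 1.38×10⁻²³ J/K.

4.42 µV

V_n = √(4kTRB)
4kTRB = 4 × 1.38×10⁻²³ × 383 × 5.00×10¹ × 1.85×10⁷ = 1.96×10⁻¹¹ V²
V_n = √(1.96×10⁻¹¹) = 4.42×10⁻⁶ V = 4.42 µV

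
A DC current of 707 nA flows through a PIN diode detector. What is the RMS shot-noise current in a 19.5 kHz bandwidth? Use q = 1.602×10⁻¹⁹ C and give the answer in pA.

I_n = √(2qI·B)
2qI·B = 2 × 1.602×10⁻¹⁹ × 7.07×10⁻⁷ × 1.95×10⁴ = 4.42×10⁻²¹ A²
I_n = √(4.42×10⁻²¹) = 6.65×10⁻¹¹ A = 66.5 pA

66.5 pA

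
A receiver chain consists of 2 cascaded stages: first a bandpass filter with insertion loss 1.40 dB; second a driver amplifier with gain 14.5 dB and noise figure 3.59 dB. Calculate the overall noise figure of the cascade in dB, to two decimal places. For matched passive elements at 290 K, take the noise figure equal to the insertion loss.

Convert to linear (a loss of L dB is a gain of −L dB): F_i = 10^(NF_i/10), G_i = 10^(G_i,dB/10)
  Stage 1: F_1 = 10^(1.40/10) = 1.380, G_1 = 10^(−1.40/10) = 0.7244
  Stage 2: F_2 = 10^(3.59/10) = 2.286, G_2 = 10^(14.5/10) = 28.18
Friis cascade:
  F = 1.380 + (2.286 − 1)/0.7244 = 3.155
NF = 10 log₁₀(3.155) = 4.99 dB

4.99 dB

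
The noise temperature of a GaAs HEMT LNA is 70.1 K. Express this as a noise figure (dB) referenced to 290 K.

F = 1 + T_e/T₀ = 1 + 70.1/290 = 1.24172
NF = 10 log₁₀(1.24172) = 0.940 dB

0.940 dB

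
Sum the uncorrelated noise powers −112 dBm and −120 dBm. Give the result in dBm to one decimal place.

Convert to linear, add, convert back:
P₁ = 6.31×10⁻¹⁵ W, P₂ = 1.00×10⁻¹⁵ W
P_tot = 7.31×10⁻¹⁵ W → 10 log₁₀(P_tot / 10⁻³) = −111.4 dBm

−111.4 dBm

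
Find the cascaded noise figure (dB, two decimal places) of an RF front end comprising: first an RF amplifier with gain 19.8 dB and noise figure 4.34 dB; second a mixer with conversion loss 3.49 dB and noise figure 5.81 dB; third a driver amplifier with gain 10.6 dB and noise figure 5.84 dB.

4.49 dB

Convert to linear (a loss of L dB is a gain of −L dB): F_i = 10^(NF_i/10), G_i = 10^(G_i,dB/10)
  Stage 1: F_1 = 10^(4.34/10) = 2.716, G_1 = 10^(19.8/10) = 95.50
  Stage 2: F_2 = 10^(5.81/10) = 3.811, G_2 = 10^(−3.49/10) = 0.4477
  Stage 3: F_3 = 10^(5.84/10) = 3.837, G_3 = 10^(10.6/10) = 11.48
Friis cascade:
  F = 2.716 + (3.811 − 1)/95.50 + (3.837 − 1)/42.76 = 2.812
NF = 10 log₁₀(2.812) = 4.49 dB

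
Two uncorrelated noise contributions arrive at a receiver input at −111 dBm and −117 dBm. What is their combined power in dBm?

Convert to linear, add, convert back:
P₁ = 7.94×10⁻¹⁵ W, P₂ = 2.00×10⁻¹⁵ W
P_tot = 9.94×10⁻¹⁵ W → 10 log₁₀(P_tot / 10⁻³) = −110.0 dBm

−110.0 dBm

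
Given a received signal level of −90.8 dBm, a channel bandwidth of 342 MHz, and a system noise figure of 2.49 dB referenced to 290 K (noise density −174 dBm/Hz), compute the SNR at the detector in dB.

Noise floor: N = −174 + 10 log₁₀(B) + NF
10 log₁₀(3.42×10⁸) = 85.34 dB
N = −174 + 85.34 + 2.49 = −86.17 dBm
SNR = P_sig − N = −90.8 − (−86.17) = −4.63 dB → −4.6 dB

−4.6 dB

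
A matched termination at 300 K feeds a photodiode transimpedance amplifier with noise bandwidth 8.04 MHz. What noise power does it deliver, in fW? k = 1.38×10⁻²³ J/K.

33.3 fW

P_n = kTB = 1.38×10⁻²³ × 300 × 8.04×10⁶ = 3.33×10⁻¹⁴ W = 33.3 fW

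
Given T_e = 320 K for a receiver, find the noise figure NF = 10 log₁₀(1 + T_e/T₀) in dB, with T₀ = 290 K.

F = 1 + T_e/T₀ = 1 + 320/290 = 2.10345
NF = 10 log₁₀(2.10345) = 3.23 dB

3.23 dB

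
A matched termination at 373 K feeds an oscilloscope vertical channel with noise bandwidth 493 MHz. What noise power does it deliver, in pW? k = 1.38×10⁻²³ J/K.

2.54 pW

P_n = kTB = 1.38×10⁻²³ × 373 × 4.93×10⁸ = 2.54×10⁻¹² W = 2.54 pW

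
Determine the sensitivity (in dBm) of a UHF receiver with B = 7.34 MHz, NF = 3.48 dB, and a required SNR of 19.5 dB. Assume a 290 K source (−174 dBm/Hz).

−82.4 dBm

Sensitivity = −174 + 10 log₁₀(B) + NF + SNR_min
= −174 + 68.66 + 3.48 + 19.5
= −82.36 dBm → −82.4 dBm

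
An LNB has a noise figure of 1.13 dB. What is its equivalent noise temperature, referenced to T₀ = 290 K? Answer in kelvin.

F = 10^(1.13/10) = 1.29718
T_e = (F − 1)·T₀ = (1.29718 − 1) × 290 = 86.2 K

86.2 K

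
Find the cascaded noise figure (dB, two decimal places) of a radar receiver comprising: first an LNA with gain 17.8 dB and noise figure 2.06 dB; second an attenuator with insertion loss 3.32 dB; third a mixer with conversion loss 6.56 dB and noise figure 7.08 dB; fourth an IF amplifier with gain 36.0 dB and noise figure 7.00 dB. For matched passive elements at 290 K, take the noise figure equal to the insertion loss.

3.84 dB

Convert to linear (a loss of L dB is a gain of −L dB): F_i = 10^(NF_i/10), G_i = 10^(G_i,dB/10)
  Stage 1: F_1 = 10^(2.06/10) = 1.607, G_1 = 10^(17.8/10) = 60.26
  Stage 2: F_2 = 10^(3.32/10) = 2.148, G_2 = 10^(−3.32/10) = 0.4656
  Stage 3: F_3 = 10^(7.08/10) = 5.105, G_3 = 10^(−6.56/10) = 0.2208
  Stage 4: F_4 = 10^(7.00/10) = 5.012, G_4 = 10^(36.0/10) = 3981
Friis cascade:
  F = 1.607 + (2.148 − 1)/60.26 + (5.105 − 1)/28.05 + (5.012 − 1)/6.194 = 2.420
NF = 10 log₁₀(2.420) = 3.84 dB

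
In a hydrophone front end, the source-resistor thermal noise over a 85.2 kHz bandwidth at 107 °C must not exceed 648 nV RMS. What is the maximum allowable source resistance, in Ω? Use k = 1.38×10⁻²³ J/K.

T = 107 °C + 273.15 = 380.15 K
Johnson–Nyquist: V_n = √(4kTRB) ⇒ R = V_n² / (4kTB)
4kTB = 4 × 1.38×10⁻²³ × 380.15 × 8.52×10⁴ = 1.79×10⁻¹⁵
R = (6.48×10⁻⁷)² / 1.79×10⁻¹⁵ = 2.35×10² Ω = 235 Ω

235 Ω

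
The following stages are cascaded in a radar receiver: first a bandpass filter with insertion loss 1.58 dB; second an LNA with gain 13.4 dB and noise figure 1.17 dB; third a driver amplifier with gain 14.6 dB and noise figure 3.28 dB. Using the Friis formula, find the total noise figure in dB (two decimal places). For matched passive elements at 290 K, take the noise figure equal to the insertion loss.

2.92 dB

Convert to linear (a loss of L dB is a gain of −L dB): F_i = 10^(NF_i/10), G_i = 10^(G_i,dB/10)
  Stage 1: F_1 = 10^(1.58/10) = 1.439, G_1 = 10^(−1.58/10) = 0.6950
  Stage 2: F_2 = 10^(1.17/10) = 1.309, G_2 = 10^(13.4/10) = 21.88
  Stage 3: F_3 = 10^(3.28/10) = 2.128, G_3 = 10^(14.6/10) = 28.84
Friis cascade:
  F = 1.439 + (1.309 − 1)/0.6950 + (2.128 − 1)/15.21 = 1.958
NF = 10 log₁₀(1.958) = 2.92 dB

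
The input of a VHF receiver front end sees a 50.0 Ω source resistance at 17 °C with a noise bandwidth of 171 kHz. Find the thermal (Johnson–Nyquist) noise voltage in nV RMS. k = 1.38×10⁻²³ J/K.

T = 17 °C + 273.15 = 290.15 K
V_n = √(4kTRB)
4kTRB = 4 × 1.38×10⁻²³ × 290.15 × 5.00×10¹ × 1.71×10⁵ = 1.37×10⁻¹³ V²
V_n = √(1.37×10⁻¹³) = 3.70×10⁻⁷ V = 370 nV

370 nV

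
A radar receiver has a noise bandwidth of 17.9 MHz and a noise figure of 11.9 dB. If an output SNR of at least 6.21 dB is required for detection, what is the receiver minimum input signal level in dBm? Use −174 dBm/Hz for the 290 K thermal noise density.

Sensitivity = −174 + 10 log₁₀(B) + NF + SNR_min
= −174 + 72.53 + 11.9 + 6.21
= −83.36 dBm → −83.4 dBm

−83.4 dBm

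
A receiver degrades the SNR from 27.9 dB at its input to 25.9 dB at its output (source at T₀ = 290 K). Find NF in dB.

2.0 dB

NF (dB) = SNR_in(dB) − SNR_out(dB) when the source is at T₀
NF = 27.9 − 25.9 = 2.0 dB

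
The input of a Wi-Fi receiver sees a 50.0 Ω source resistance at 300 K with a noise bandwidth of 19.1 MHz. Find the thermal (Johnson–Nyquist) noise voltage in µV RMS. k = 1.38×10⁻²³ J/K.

V_n = √(4kTRB)
4kTRB = 4 × 1.38×10⁻²³ × 300 × 5.00×10¹ × 1.91×10⁷ = 1.58×10⁻¹¹ V²
V_n = √(1.58×10⁻¹¹) = 3.98×10⁻⁶ V = 3.98 µV

3.98 µV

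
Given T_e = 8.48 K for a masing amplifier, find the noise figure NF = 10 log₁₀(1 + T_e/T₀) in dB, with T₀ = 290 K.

0.125 dB

F = 1 + T_e/T₀ = 1 + 8.48/290 = 1.02924
NF = 10 log₁₀(1.02924) = 0.125 dB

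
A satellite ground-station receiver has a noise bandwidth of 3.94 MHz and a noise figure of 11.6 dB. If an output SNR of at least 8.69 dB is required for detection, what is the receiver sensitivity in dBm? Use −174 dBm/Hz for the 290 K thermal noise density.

−87.8 dBm

Sensitivity = −174 + 10 log₁₀(B) + NF + SNR_min
= −174 + 65.95 + 11.6 + 8.69
= −87.76 dBm → −87.8 dBm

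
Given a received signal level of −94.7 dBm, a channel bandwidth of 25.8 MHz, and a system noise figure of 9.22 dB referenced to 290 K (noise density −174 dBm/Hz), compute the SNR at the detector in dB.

−4.0 dB

Noise floor: N = −174 + 10 log₁₀(B) + NF
10 log₁₀(2.58×10⁷) = 74.12 dB
N = −174 + 74.12 + 9.22 = −90.66 dBm
SNR = P_sig − N = −94.7 − (−90.66) = −4.04 dB → −4.0 dB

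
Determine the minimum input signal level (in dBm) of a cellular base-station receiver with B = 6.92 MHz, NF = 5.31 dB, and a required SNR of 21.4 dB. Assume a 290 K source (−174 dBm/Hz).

−78.9 dBm

Sensitivity = −174 + 10 log₁₀(B) + NF + SNR_min
= −174 + 68.4 + 5.31 + 21.4
= −78.89 dBm → −78.9 dBm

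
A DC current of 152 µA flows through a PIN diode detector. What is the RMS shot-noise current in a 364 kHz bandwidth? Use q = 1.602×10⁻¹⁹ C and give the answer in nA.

I_n = √(2qI·B)
2qI·B = 2 × 1.602×10⁻¹⁹ × 1.52×10⁻⁴ × 3.64×10⁵ = 1.77×10⁻¹⁷ A²
I_n = √(1.77×10⁻¹⁷) = 4.21×10⁻⁹ A = 4.21 nA

4.21 nA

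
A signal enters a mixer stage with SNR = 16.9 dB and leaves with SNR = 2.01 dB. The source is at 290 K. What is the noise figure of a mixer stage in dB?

14.89 dB

NF (dB) = SNR_in(dB) − SNR_out(dB) when the source is at T₀
NF = 16.9 − 2.01 = 14.89 dB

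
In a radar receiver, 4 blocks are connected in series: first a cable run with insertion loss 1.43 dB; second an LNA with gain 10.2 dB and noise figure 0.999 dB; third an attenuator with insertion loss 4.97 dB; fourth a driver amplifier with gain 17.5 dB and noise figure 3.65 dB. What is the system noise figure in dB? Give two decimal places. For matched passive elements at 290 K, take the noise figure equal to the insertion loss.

Convert to linear (a loss of L dB is a gain of −L dB): F_i = 10^(NF_i/10), G_i = 10^(G_i,dB/10)
  Stage 1: F_1 = 10^(1.43/10) = 1.390, G_1 = 10^(−1.43/10) = 0.7194
  Stage 2: F_2 = 10^(0.999/10) = 1.259, G_2 = 10^(10.2/10) = 10.47
  Stage 3: F_3 = 10^(4.97/10) = 3.141, G_3 = 10^(−4.97/10) = 0.3184
  Stage 4: F_4 = 10^(3.65/10) = 2.317, G_4 = 10^(17.5/10) = 56.23
Friis cascade:
  F = 1.390 + (1.259 − 1)/0.7194 + (3.141 − 1)/7.534 + (2.317 − 1)/2.399 = 2.583
NF = 10 log₁₀(2.583) = 4.12 dB

4.12 dB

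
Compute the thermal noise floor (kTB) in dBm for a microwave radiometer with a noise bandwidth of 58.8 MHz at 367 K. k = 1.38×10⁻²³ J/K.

−95.3 dBm

P_n = kTB = 1.38×10⁻²³ × 367 × 5.88×10⁷ = 2.98×10⁻¹³ W
In dBm: 10 log₁₀(2.98×10⁻¹³ / 10⁻³) = −95.3 dBm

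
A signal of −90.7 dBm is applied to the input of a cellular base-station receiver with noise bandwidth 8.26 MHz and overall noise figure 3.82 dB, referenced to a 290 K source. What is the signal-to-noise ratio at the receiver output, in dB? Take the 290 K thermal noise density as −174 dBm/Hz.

Noise floor: N = −174 + 10 log₁₀(B) + NF
10 log₁₀(8.26×10⁶) = 69.17 dB
N = −174 + 69.17 + 3.82 = −101.01 dBm
SNR = P_sig − N = −90.7 − (−101.01) = 10.31 dB → 10.3 dB

10.3 dB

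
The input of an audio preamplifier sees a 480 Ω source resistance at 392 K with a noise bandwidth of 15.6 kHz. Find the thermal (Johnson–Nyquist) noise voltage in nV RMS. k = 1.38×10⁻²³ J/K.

V_n = √(4kTRB)
4kTRB = 4 × 1.38×10⁻²³ × 392 × 4.80×10² × 1.56×10⁴ = 1.62×10⁻¹³ V²
V_n = √(1.62×10⁻¹³) = 4.03×10⁻⁷ V = 403 nV

403 nV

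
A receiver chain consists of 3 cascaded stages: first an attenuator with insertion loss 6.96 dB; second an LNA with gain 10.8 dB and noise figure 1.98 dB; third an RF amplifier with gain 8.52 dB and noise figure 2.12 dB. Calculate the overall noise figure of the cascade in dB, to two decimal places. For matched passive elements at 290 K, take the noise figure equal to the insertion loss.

9.08 dB

Convert to linear (a loss of L dB is a gain of −L dB): F_i = 10^(NF_i/10), G_i = 10^(G_i,dB/10)
  Stage 1: F_1 = 10^(6.96/10) = 4.966, G_1 = 10^(−6.96/10) = 0.2014
  Stage 2: F_2 = 10^(1.98/10) = 1.578, G_2 = 10^(10.8/10) = 12.02
  Stage 3: F_3 = 10^(2.12/10) = 1.629, G_3 = 10^(8.52/10) = 7.112
Friis cascade:
  F = 4.966 + (1.578 − 1)/0.2014 + (1.629 − 1)/2.421 = 8.094
NF = 10 log₁₀(8.094) = 9.08 dB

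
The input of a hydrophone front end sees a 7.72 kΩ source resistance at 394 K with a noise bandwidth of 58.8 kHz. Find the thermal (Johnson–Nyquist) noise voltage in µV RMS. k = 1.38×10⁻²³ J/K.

3.14 µV

V_n = √(4kTRB)
4kTRB = 4 × 1.38×10⁻²³ × 394 × 7.72×10³ × 5.88×10⁴ = 9.87×10⁻¹² V²
V_n = √(9.87×10⁻¹²) = 3.14×10⁻⁶ V = 3.14 µV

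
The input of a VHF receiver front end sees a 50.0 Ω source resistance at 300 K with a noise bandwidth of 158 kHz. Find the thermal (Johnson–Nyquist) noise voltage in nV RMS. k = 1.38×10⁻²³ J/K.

V_n = √(4kTRB)
4kTRB = 4 × 1.38×10⁻²³ × 300 × 5.00×10¹ × 1.58×10⁵ = 1.31×10⁻¹³ V²
V_n = √(1.31×10⁻¹³) = 3.62×10⁻⁷ V = 362 nV

362 nV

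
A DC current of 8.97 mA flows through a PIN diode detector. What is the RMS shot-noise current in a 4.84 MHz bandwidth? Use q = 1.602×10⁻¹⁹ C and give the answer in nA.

118 nA

I_n = √(2qI·B)
2qI·B = 2 × 1.602×10⁻¹⁹ × 8.97×10⁻³ × 4.84×10⁶ = 1.39×10⁻¹⁴ A²
I_n = √(1.39×10⁻¹⁴) = 1.18×10⁻⁷ A = 118 nA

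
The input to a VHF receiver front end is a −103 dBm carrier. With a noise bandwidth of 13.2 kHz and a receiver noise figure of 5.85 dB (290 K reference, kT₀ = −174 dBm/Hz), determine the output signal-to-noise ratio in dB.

23.9 dB

Noise floor: N = −174 + 10 log₁₀(B) + NF
10 log₁₀(1.32×10⁴) = 41.21 dB
N = −174 + 41.21 + 5.85 = −126.94 dBm
SNR = P_sig − N = −103 − (−126.94) = 23.94 dB → 23.9 dB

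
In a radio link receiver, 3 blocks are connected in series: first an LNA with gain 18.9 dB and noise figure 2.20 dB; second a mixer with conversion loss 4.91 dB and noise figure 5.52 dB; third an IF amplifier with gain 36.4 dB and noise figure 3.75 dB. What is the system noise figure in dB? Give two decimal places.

Convert to linear (a loss of L dB is a gain of −L dB): F_i = 10^(NF_i/10), G_i = 10^(G_i,dB/10)
  Stage 1: F_1 = 10^(2.20/10) = 1.660, G_1 = 10^(18.9/10) = 77.62
  Stage 2: F_2 = 10^(5.52/10) = 3.565, G_2 = 10^(−4.91/10) = 0.3228
  Stage 3: F_3 = 10^(3.75/10) = 2.371, G_3 = 10^(36.4/10) = 4365
Friis cascade:
  F = 1.660 + (3.565 − 1)/77.62 + (2.371 − 1)/25.06 = 1.747
NF = 10 log₁₀(1.747) = 2.42 dB

2.42 dB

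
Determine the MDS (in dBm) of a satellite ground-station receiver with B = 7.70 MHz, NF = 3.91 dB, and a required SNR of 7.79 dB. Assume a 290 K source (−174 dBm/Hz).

−93.4 dBm

Sensitivity = −174 + 10 log₁₀(B) + NF + SNR_min
= −174 + 68.86 + 3.91 + 7.79
= −93.44 dBm → −93.4 dBm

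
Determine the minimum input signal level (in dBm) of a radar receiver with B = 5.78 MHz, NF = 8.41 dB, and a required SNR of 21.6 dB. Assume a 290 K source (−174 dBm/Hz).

Sensitivity = −174 + 10 log₁₀(B) + NF + SNR_min
= −174 + 67.62 + 8.41 + 21.6
= −76.37 dBm → −76.4 dBm

−76.4 dBm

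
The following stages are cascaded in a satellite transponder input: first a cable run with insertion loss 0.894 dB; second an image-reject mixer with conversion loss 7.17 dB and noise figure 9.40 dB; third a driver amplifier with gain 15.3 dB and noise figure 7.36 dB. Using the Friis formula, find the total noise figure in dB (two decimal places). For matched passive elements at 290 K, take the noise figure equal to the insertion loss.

15.93 dB

Convert to linear (a loss of L dB is a gain of −L dB): F_i = 10^(NF_i/10), G_i = 10^(G_i,dB/10)
  Stage 1: F_1 = 10^(0.894/10) = 1.229, G_1 = 10^(−0.894/10) = 0.8140
  Stage 2: F_2 = 10^(9.40/10) = 8.710, G_2 = 10^(−7.17/10) = 0.1919
  Stage 3: F_3 = 10^(7.36/10) = 5.445, G_3 = 10^(15.3/10) = 33.88
Friis cascade:
  F = 1.229 + (8.710 − 1)/0.8140 + (5.445 − 1)/0.1562 = 39.16
NF = 10 log₁₀(39.16) = 15.93 dB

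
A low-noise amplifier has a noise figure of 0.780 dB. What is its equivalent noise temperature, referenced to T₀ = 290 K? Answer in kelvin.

57.1 K

F = 10^(0.780/10) = 1.19674
T_e = (F − 1)·T₀ = (1.19674 − 1) × 290 = 57.1 K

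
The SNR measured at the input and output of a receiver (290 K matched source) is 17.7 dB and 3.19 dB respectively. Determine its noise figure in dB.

14.51 dB

NF (dB) = SNR_in(dB) − SNR_out(dB) when the source is at T₀
NF = 17.7 − 3.19 = 14.51 dB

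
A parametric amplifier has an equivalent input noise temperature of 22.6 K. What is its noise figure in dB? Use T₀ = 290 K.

0.326 dB

F = 1 + T_e/T₀ = 1 + 22.6/290 = 1.07793
NF = 10 log₁₀(1.07793) = 0.326 dB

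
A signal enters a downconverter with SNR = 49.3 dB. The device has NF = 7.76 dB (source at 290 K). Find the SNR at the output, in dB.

41.54 dB

By definition F = SNR_in/SNR_out, so in dB: SNR_out = SNR_in − NF
SNR_out = 49.3 − 7.76 = 41.54 dB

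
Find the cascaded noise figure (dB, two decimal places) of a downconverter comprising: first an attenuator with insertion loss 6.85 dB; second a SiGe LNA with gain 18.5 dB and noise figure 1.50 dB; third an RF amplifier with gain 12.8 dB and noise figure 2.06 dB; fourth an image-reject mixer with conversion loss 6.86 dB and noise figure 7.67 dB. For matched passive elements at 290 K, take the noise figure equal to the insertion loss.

Convert to linear (a loss of L dB is a gain of −L dB): F_i = 10^(NF_i/10), G_i = 10^(G_i,dB/10)
  Stage 1: F_1 = 10^(6.85/10) = 4.842, G_1 = 10^(−6.85/10) = 0.2065
  Stage 2: F_2 = 10^(1.50/10) = 1.413, G_2 = 10^(18.5/10) = 70.79
  Stage 3: F_3 = 10^(2.06/10) = 1.607, G_3 = 10^(12.8/10) = 19.05
  Stage 4: F_4 = 10^(7.67/10) = 5.848, G_4 = 10^(−6.86/10) = 0.2061
Friis cascade:
  F = 4.842 + (1.413 − 1)/0.2065 + (1.607 − 1)/14.62 + (5.848 − 1)/278.6 = 6.898
NF = 10 log₁₀(6.898) = 8.39 dB

8.39 dB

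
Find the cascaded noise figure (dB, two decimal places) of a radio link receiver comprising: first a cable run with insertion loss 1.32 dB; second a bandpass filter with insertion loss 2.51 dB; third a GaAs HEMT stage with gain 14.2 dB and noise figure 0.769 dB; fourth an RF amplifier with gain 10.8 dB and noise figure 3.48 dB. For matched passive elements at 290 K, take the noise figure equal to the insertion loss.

Convert to linear (a loss of L dB is a gain of −L dB): F_i = 10^(NF_i/10), G_i = 10^(G_i,dB/10)
  Stage 1: F_1 = 10^(1.32/10) = 1.355, G_1 = 10^(−1.32/10) = 0.7379
  Stage 2: F_2 = 10^(2.51/10) = 1.782, G_2 = 10^(−2.51/10) = 0.5610
  Stage 3: F_3 = 10^(0.769/10) = 1.194, G_3 = 10^(14.2/10) = 26.30
  Stage 4: F_4 = 10^(3.48/10) = 2.228, G_4 = 10^(10.8/10) = 12.02
Friis cascade:
  F = 1.355 + (1.782 − 1)/0.7379 + (1.194 − 1)/0.4140 + (2.228 − 1)/10.89 = 2.996
NF = 10 log₁₀(2.996) = 4.77 dB

4.77 dB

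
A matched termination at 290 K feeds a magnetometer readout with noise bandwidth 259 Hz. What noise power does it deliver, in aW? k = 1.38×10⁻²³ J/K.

P_n = kTB = 1.38×10⁻²³ × 290 × 2.59×10² = 1.04×10⁻¹⁸ W = 1.04 aW

1.04 aW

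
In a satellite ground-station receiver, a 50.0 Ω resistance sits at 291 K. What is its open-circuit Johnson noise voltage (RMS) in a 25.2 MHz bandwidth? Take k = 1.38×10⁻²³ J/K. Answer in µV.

4.50 µV

V_n = √(4kTRB)
4kTRB = 4 × 1.38×10⁻²³ × 291 × 5.00×10¹ × 2.52×10⁷ = 2.02×10⁻¹¹ V²
V_n = √(2.02×10⁻¹¹) = 4.50×10⁻⁶ V = 4.50 µV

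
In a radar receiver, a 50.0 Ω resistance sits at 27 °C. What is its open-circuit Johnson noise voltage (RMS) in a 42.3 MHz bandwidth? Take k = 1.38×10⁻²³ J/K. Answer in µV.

5.92 µV

T = 27 °C + 273.15 = 300.15 K
V_n = √(4kTRB)
4kTRB = 4 × 1.38×10⁻²³ × 300.15 × 5.00×10¹ × 4.23×10⁷ = 3.50×10⁻¹¹ V²
V_n = √(3.50×10⁻¹¹) = 5.92×10⁻⁶ V = 5.92 µV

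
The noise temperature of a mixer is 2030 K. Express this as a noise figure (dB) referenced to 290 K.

9.03 dB

F = 1 + T_e/T₀ = 1 + 2030/290 = 8
NF = 10 log₁₀(8) = 9.03 dB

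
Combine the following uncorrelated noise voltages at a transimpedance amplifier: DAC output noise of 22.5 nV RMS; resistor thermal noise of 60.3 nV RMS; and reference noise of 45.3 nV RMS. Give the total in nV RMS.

Uncorrelated sources add in power (mean-square): V_tot = √(ΣV_i²)
V_tot = √[(2.25×10⁻⁸)² + (6.03×10⁻⁸)² + (4.53×10⁻⁸)²] = 7.87×10⁻⁸ V = 78.7 nV

78.7 nV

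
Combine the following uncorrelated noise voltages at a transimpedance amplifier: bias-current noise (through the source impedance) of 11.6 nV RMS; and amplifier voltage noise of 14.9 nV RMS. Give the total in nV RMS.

Uncorrelated sources add in power (mean-square): V_tot = √(ΣV_i²)
V_tot = √[(1.16×10⁻⁸)² + (1.49×10⁻⁸)²] = 1.89×10⁻⁸ V = 18.9 nV

18.9 nV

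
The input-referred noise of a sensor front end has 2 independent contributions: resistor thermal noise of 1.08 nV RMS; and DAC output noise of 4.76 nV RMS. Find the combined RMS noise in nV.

4.88 nV

Uncorrelated sources add in power (mean-square): V_tot = √(ΣV_i²)
V_tot = √[(1.08×10⁻⁹)² + (4.76×10⁻⁹)²] = 4.88×10⁻⁹ V = 4.88 nV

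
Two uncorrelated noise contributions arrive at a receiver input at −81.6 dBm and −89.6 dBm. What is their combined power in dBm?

−81.0 dBm

Convert to linear, add, convert back:
P₁ = 6.92×10⁻¹² W, P₂ = 1.10×10⁻¹² W
P_tot = 8.01×10⁻¹² W → 10 log₁₀(P_tot / 10⁻³) = −81.0 dBm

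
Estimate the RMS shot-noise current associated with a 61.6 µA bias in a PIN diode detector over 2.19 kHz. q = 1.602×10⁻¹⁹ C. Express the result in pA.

208 pA

I_n = √(2qI·B)
2qI·B = 2 × 1.602×10⁻¹⁹ × 6.16×10⁻⁵ × 2.19×10³ = 4.32×10⁻²⁰ A²
I_n = √(4.32×10⁻²⁰) = 2.08×10⁻¹⁰ A = 208 pA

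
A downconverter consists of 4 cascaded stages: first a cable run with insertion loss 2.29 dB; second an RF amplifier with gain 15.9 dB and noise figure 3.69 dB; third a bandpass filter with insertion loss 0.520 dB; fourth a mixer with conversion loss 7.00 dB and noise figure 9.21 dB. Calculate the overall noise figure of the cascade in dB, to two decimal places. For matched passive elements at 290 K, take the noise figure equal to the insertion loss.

6.36 dB

Convert to linear (a loss of L dB is a gain of −L dB): F_i = 10^(NF_i/10), G_i = 10^(G_i,dB/10)
  Stage 1: F_1 = 10^(2.29/10) = 1.694, G_1 = 10^(−2.29/10) = 0.5902
  Stage 2: F_2 = 10^(3.69/10) = 2.339, G_2 = 10^(15.9/10) = 38.90
  Stage 3: F_3 = 10^(0.520/10) = 1.127, G_3 = 10^(−0.520/10) = 0.8872
  Stage 4: F_4 = 10^(9.21/10) = 8.337, G_4 = 10^(−7.00/10) = 0.1995
Friis cascade:
  F = 1.694 + (2.339 − 1)/0.5902 + (1.127 − 1)/22.96 + (8.337 − 1)/20.37 = 4.328
NF = 10 log₁₀(4.328) = 6.36 dB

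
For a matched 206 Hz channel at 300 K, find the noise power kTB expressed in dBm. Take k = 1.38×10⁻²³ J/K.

P_n = kTB = 1.38×10⁻²³ × 300 × 2.06×10² = 8.53×10⁻¹⁹ W
In dBm: 10 log₁₀(8.53×10⁻¹⁹ / 10⁻³) = −150.7 dBm

−150.7 dBm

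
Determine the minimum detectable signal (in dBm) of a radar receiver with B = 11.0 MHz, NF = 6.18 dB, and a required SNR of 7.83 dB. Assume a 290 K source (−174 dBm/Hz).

−89.6 dBm

Sensitivity = −174 + 10 log₁₀(B) + NF + SNR_min
= −174 + 70.41 + 6.18 + 7.83
= −89.58 dBm → −89.6 dBm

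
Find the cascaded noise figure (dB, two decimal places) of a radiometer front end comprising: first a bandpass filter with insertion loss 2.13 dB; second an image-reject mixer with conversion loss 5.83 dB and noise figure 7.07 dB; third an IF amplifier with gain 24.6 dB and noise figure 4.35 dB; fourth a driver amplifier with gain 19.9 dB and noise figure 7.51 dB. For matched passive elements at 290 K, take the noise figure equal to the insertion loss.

Convert to linear (a loss of L dB is a gain of −L dB): F_i = 10^(NF_i/10), G_i = 10^(G_i,dB/10)
  Stage 1: F_1 = 10^(2.13/10) = 1.633, G_1 = 10^(−2.13/10) = 0.6124
  Stage 2: F_2 = 10^(7.07/10) = 5.093, G_2 = 10^(−5.83/10) = 0.2612
  Stage 3: F_3 = 10^(4.35/10) = 2.723, G_3 = 10^(24.6/10) = 288.4
  Stage 4: F_4 = 10^(7.51/10) = 5.636, G_4 = 10^(19.9/10) = 97.72
Friis cascade:
  F = 1.633 + (5.093 − 1)/0.6124 + (2.723 − 1)/0.1600 + (5.636 − 1)/46.13 = 19.19
NF = 10 log₁₀(19.19) = 12.83 dB

12.83 dB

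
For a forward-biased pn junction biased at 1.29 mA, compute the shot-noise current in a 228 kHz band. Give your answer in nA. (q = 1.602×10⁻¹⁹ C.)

9.71 nA

I_n = √(2qI·B)
2qI·B = 2 × 1.602×10⁻¹⁹ × 1.29×10⁻³ × 2.28×10⁵ = 9.42×10⁻¹⁷ A²
I_n = √(9.42×10⁻¹⁷) = 9.71×10⁻⁹ A = 9.71 nA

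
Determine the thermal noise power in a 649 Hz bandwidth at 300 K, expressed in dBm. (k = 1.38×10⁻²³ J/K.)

−145.7 dBm

P_n = kTB = 1.38×10⁻²³ × 300 × 6.49×10² = 2.69×10⁻¹⁸ W
In dBm: 10 log₁₀(2.69×10⁻¹⁸ / 10⁻³) = −145.7 dBm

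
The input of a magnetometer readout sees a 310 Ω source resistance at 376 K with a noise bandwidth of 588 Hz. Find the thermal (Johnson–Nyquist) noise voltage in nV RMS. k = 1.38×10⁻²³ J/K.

61.5 nV

V_n = √(4kTRB)
4kTRB = 4 × 1.38×10⁻²³ × 376 × 3.10×10² × 5.88×10² = 3.78×10⁻¹⁵ V²
V_n = √(3.78×10⁻¹⁵) = 6.15×10⁻⁸ V = 61.5 nV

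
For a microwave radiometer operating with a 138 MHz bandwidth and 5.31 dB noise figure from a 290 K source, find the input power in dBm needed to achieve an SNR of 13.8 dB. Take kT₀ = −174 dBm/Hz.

−73.5 dBm

Sensitivity = −174 + 10 log₁₀(B) + NF + SNR_min
= −174 + 81.4 + 5.31 + 13.8
= −73.49 dBm → −73.5 dBm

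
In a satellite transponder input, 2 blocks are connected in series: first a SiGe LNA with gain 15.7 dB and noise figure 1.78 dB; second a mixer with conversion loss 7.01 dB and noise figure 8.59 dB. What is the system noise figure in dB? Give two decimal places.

Convert to linear (a loss of L dB is a gain of −L dB): F_i = 10^(NF_i/10), G_i = 10^(G_i,dB/10)
  Stage 1: F_1 = 10^(1.78/10) = 1.507, G_1 = 10^(15.7/10) = 37.15
  Stage 2: F_2 = 10^(8.59/10) = 7.228, G_2 = 10^(−7.01/10) = 0.1991
Friis cascade:
  F = 1.507 + (7.228 − 1)/37.15 = 1.674
NF = 10 log₁₀(1.674) = 2.24 dB

2.24 dB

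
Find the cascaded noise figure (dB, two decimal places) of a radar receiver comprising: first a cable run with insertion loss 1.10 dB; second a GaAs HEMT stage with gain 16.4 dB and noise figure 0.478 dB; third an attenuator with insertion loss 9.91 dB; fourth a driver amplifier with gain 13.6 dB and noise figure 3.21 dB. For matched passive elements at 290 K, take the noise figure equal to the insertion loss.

3.04 dB

Convert to linear (a loss of L dB is a gain of −L dB): F_i = 10^(NF_i/10), G_i = 10^(G_i,dB/10)
  Stage 1: F_1 = 10^(1.10/10) = 1.288, G_1 = 10^(−1.10/10) = 0.7762
  Stage 2: F_2 = 10^(0.478/10) = 1.116, G_2 = 10^(16.4/10) = 43.65
  Stage 3: F_3 = 10^(9.91/10) = 9.795, G_3 = 10^(−9.91/10) = 0.1021
  Stage 4: F_4 = 10^(3.21/10) = 2.094, G_4 = 10^(13.6/10) = 22.91
Friis cascade:
  F = 1.288 + (1.116 − 1)/0.7762 + (9.795 − 1)/33.88 + (2.094 − 1)/3.459 = 2.014
NF = 10 log₁₀(2.014) = 3.04 dB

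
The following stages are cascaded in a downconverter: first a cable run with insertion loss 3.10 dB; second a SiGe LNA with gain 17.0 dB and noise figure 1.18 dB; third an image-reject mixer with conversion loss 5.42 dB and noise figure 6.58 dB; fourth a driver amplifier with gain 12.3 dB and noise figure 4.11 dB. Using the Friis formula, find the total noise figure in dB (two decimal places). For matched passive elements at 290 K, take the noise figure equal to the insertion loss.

Convert to linear (a loss of L dB is a gain of −L dB): F_i = 10^(NF_i/10), G_i = 10^(G_i,dB/10)
  Stage 1: F_1 = 10^(3.10/10) = 2.042, G_1 = 10^(−3.10/10) = 0.4898
  Stage 2: F_2 = 10^(1.18/10) = 1.312, G_2 = 10^(17.0/10) = 50.12
  Stage 3: F_3 = 10^(6.58/10) = 4.550, G_3 = 10^(−5.42/10) = 0.2871
  Stage 4: F_4 = 10^(4.11/10) = 2.576, G_4 = 10^(12.3/10) = 16.98
Friis cascade:
  F = 2.042 + (1.312 − 1)/0.4898 + (4.550 − 1)/24.55 + (2.576 − 1)/7.047 = 3.047
NF = 10 log₁₀(3.047) = 4.84 dB

4.84 dB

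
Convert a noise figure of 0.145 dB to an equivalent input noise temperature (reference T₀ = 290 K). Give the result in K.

F = 10^(0.145/10) = 1.03395
T_e = (F − 1)·T₀ = (1.03395 − 1) × 290 = 9.85 K

9.85 K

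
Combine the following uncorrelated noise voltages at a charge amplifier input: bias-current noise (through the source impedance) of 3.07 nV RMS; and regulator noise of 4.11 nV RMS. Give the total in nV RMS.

5.13 nV

Uncorrelated sources add in power (mean-square): V_tot = √(ΣV_i²)
V_tot = √[(3.07×10⁻⁹)² + (4.11×10⁻⁹)²] = 5.13×10⁻⁹ V = 5.13 nV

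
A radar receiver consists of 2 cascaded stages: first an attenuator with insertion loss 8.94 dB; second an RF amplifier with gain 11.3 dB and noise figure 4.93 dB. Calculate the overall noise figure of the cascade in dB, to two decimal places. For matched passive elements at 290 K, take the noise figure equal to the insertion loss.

13.87 dB

Convert to linear (a loss of L dB is a gain of −L dB): F_i = 10^(NF_i/10), G_i = 10^(G_i,dB/10)
  Stage 1: F_1 = 10^(8.94/10) = 7.834, G_1 = 10^(−8.94/10) = 0.1276
  Stage 2: F_2 = 10^(4.93/10) = 3.112, G_2 = 10^(11.3/10) = 13.49
Friis cascade:
  F = 7.834 + (3.112 − 1)/0.1276 = 24.38
NF = 10 log₁₀(24.38) = 13.87 dB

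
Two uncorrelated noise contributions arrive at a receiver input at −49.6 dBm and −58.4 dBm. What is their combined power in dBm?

−49.1 dBm

Convert to linear, add, convert back:
P₁ = 1.10×10⁻⁸ W, P₂ = 1.45×10⁻⁹ W
P_tot = 1.24×10⁻⁸ W → 10 log₁₀(P_tot / 10⁻³) = −49.1 dBm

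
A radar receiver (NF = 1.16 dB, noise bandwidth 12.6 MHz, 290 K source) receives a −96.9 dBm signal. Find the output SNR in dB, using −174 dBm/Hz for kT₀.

4.9 dB

Noise floor: N = −174 + 10 log₁₀(B) + NF
10 log₁₀(1.26×10⁷) = 71 dB
N = −174 + 71 + 1.16 = −101.84 dBm
SNR = P_sig − N = −96.9 − (−101.84) = 4.94 dB → 4.9 dB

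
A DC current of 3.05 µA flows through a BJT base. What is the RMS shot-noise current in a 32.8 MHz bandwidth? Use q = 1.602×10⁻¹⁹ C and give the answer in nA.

I_n = √(2qI·B)
2qI·B = 2 × 1.602×10⁻¹⁹ × 3.05×10⁻⁶ × 3.28×10⁷ = 3.21×10⁻¹⁷ A²
I_n = √(3.21×10⁻¹⁷) = 5.66×10⁻⁹ A = 5.66 nA

5.66 nA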